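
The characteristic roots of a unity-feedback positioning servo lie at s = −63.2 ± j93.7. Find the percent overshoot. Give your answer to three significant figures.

%OS ≈ 12.0%

|pole| = ω_n = √(63.2² + 93.7²) = 113 rad/s; ζ = cos θ = σ/ω_n = 0.559.
%OS = 100 e^{−πζ/√(1−ζ²)} with ζ = 0.559 gives 12.0%.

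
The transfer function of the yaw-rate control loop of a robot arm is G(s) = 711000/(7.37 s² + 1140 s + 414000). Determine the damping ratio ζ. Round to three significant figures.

Dividing through by 7.37: denominator becomes s² + 154.7 s + 56170.
So ω_n = √56170 = 237 rad/s and ζ = 154.7/(2·237) = 0.326.

ζ ≈ 0.326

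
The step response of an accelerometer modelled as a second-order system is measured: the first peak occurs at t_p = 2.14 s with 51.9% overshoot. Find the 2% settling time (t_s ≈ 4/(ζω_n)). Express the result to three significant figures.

t_s ≈ 13.1 s

The overshoot fixes ζ = −ln(OS)/√(π²+ln²(OS)) = 0.204.
From t_p = π/ω_d, ω_d = π/2.14 = 1.47 rad/s, so ω_n = ω_d/√(1−ζ²) = 1.50 rad/s.
t_s ≈ 4/(ζω_n) = 4/(0.204·1.50) = 13.1 s.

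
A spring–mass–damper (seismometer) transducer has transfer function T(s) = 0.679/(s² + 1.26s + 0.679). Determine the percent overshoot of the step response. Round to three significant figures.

%OS ≈ 2.41%

Comparing the denominator to s² + 2ζω_n s + ω_n²: ω_n = √0.679 = 0.824 rad/s, and 2ζω_n = 1.26 so ζ = 1.26/(2·0.824) = 0.765.
Overshoot: exp(−π·0.765/√(1−0.765²)) = 0.0241, i.e. 2.41%.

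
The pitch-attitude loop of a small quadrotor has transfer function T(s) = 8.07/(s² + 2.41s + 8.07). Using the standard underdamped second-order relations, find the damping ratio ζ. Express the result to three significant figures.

ζ ≈ 0.424

Comparing the denominator to s² + 2ζω_n s + ω_n²: ω_n = √8.07 = 2.84 rad/s, and 2ζω_n = 2.41 so ζ = 2.41/(2·2.84) = 0.424.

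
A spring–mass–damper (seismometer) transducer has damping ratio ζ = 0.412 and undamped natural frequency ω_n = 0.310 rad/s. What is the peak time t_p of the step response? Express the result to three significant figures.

The damped frequency is ω_d = ω_n√(1−ζ²) = 0.310·√(1−0.170) = 0.282 rad/s.
Peak time t_p = π/ω_d = π/0.282 = 11.1 s.

t_p ≈ 11.1 s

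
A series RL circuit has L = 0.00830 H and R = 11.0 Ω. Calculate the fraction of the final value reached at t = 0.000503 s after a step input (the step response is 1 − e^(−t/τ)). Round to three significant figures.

y/y_∞ ≈ 0.487

τ = L/R = 0.00830/11.0 = 0.000755 s.
y(t)/y_∞ = 1 − e^(−t/τ) = 1 − e^(−0.000503/0.000755) = 1 − e^(−0.667) = 0.487.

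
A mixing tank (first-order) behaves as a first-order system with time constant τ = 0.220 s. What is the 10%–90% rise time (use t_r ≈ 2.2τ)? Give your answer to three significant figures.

t_r ≈ 0.484 s

t_r ≈ 2.2τ = 0.484 s.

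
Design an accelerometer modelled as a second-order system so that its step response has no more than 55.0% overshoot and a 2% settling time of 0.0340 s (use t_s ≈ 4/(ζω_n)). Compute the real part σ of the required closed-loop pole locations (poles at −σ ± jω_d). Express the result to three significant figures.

σ ≈ 118

The settling-time spec alone fixes σ = ζω_n = 4/t_s = 4/0.0340 = 118.
(Overshoot then fixes ζ = 0.187 and hence ω_d = σ·√(1−ζ²)/ζ = 618 rad/s.)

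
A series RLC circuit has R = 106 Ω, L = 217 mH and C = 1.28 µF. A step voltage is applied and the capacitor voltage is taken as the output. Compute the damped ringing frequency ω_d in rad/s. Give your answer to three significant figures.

ω_d ≈ 1880 rad/s

For a series RLC circuit (capacitor voltage as output), ω_n = 1/√(LC) = 1/√(217 mH · 1.28 µF) = 1900 rad/s.
ζ = (R/2)·√(C/L) = (106/2)·√(1.28 µF/217 mH) = 0.129.
ω_d = ω_n√(1−ζ²) = 1880 rad/s.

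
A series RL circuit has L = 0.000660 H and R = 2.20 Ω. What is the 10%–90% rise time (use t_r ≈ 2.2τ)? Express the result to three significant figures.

t_r ≈ 0.000660 s

τ = L/R = 0.000660/2.20 = 0.000300 s.
t_r ≈ 2.2τ = 0.000660 s.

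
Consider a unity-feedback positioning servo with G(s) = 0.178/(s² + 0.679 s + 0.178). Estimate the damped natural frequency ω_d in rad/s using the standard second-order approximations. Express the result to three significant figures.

ω_d ≈ 0.250 rad/s

Matching coefficients with s² + 2ζω_n s + ω_n² gives ω_n² = 0.178 ⇒ ω_n = 0.422 rad/s, and ζ = 0.679/(2ω_n) = 0.805.
ω_d = 0.422·√(1 − 0.805²) = 0.250 rad/s.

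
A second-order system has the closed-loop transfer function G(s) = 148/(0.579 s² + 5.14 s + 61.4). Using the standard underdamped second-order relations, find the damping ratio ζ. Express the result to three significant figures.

Dividing through by 0.579: denominator becomes s² + 8.877 s + 106.0.
So ω_n = √106.0 = 10.3 rad/s and ζ = 8.877/(2·10.3) = 0.431.

ζ ≈ 0.431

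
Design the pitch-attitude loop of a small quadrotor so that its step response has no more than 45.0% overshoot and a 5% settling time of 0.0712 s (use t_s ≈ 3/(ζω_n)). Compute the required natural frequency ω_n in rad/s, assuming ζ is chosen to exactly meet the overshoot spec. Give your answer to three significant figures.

ζ = −ln(OS)/√(π² + (ln OS)²). With OS = 0.450, ln OS = −0.7985 and ζ = 0.7985/3.241 = 0.246.
Then ω_n = 3/(ζ t_s) = 3/(0.246 × 0.0712) = 171 rad/s.

ω_n ≈ 171 rad/s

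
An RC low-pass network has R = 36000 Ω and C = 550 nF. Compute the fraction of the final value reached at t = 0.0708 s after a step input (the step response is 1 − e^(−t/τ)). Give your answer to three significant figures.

τ = RC = 36000 × 550 nF = 0.0198 s.
y(t)/y_∞ = 1 − e^(−t/τ) = 1 − e^(−0.0708/0.0198) = 1 − e^(−3.58) = 0.972.

y/y_∞ ≈ 0.972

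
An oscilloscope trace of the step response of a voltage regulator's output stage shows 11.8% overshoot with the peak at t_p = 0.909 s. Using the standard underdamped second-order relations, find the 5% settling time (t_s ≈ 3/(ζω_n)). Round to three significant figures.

ζ from %OS: ζ = |ln 0.118|/√(π²+ln²0.118) = 0.562.
From t_p = π/ω_d, ω_d = π/0.909 = 3.46 rad/s, so ω_n = ω_d/√(1−ζ²) = 4.18 rad/s.
t_s ≈ 3/(ζω_n) = 3/(0.562·4.18) = 1.28 s.

t_s ≈ 1.28 s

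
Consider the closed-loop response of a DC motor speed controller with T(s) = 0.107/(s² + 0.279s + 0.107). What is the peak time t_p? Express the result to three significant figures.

t_p ≈ 10.6 s

Matching coefficients with s² + 2ζω_n s + ω_n² gives ω_n² = 0.107 ⇒ ω_n = 0.327 rad/s, and ζ = 0.279/(2ω_n) = 0.426.
The damped frequency ω_d = ω_n√(1−ζ²) = 0.296 rad/s. Then t_p = π/ω_d = 10.6 s.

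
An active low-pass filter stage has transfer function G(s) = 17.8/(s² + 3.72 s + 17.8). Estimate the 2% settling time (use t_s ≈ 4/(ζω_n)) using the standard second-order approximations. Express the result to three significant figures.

ω_n = √17.8 = 4.22 rad/s; ζ = 3.72/(2·4.22) = 0.441.
t_s ≈ 4/(ζω_n) = 4/(0.441·4.22) = 2.15 s.

t_s ≈ 2.15 s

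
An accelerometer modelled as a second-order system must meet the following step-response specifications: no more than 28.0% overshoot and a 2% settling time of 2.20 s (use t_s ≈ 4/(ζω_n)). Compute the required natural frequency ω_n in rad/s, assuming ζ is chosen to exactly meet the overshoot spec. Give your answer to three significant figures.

Inverting the overshoot relation: ζ = |ln 0.280|/√(π² + ln²0.280) = 0.376.
From t_s ≈ 4/(ζω_n): ω_n = 4/(ζ·t_s) = 4/(0.376·2.20) = 4.84 rad/s.

ω_n ≈ 4.84 rad/s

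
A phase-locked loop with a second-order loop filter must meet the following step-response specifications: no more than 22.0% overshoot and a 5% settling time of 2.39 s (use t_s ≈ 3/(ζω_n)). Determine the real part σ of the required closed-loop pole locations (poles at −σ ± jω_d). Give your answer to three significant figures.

The settling-time spec alone fixes σ = ζω_n = 3/t_s = 3/2.39 = 1.26.
(Overshoot then fixes ζ = 0.434 and hence ω_d = σ·√(1−ζ²)/ζ = 2.60 rad/s.)

σ ≈ 1.26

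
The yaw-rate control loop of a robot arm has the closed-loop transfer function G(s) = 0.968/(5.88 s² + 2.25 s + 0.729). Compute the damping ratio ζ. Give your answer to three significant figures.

ζ ≈ 0.543

Dividing through by 5.88: denominator becomes s² + 0.3827 s + 0.1240.
So ω_n = √0.1240 = 0.352 rad/s and ζ = 0.3827/(2·0.352) = 0.543.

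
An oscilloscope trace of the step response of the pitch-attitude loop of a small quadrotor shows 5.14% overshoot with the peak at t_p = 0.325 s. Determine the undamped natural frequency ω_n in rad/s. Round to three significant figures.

The overshoot fixes ζ = −ln(OS)/√(π²+ln²(OS)) = 0.687.
From t_p = π/ω_d, ω_d = π/0.325 = 9.67 rad/s, so ω_n = ω_d/√(1−ζ²) = 13.3 rad/s.

ω_n ≈ 13.3 rad/s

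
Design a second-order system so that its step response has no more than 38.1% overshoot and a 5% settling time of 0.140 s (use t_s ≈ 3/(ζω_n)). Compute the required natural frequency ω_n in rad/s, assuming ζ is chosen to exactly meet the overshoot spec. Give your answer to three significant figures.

From %OS = 100·exp(−πζ/√(1−ζ²)), invert to get ζ = −ln(OS)/√(π² + ln²(OS)) with OS = 0.381.
−ln 0.381 = 0.9650, so ζ = 0.9650/√(π² + 0.9311) = 0.294.
From t_s ≈ 3/(ζω_n): ω_n = 3/(ζ·t_s) = 3/(0.294·0.140) = 73.0 rad/s.

ω_n ≈ 73.0 rad/s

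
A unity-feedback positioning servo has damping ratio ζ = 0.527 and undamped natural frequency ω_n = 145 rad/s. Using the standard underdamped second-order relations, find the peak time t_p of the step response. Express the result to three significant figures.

t_p ≈ 0.0255 s

The damped frequency is ω_d = ω_n√(1−ζ²) = 145·√(1−0.278) = 123 rad/s.
Peak time t_p = π/ω_d = π/123 = 0.0255 s.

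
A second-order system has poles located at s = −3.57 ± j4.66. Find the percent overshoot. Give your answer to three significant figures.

With σ = 3.57, ω_d = 4.66: ω_n = √(σ²+ω_d²) = 5.87 rad/s, ζ = σ/ω_n = 0.608.
%OS = 100·exp(−πζ/√(1−ζ²)) = 9.01%.

%OS ≈ 9.01%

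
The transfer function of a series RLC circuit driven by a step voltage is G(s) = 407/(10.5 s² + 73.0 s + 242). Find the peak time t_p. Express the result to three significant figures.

t_p ≈ 0.949 s

Dividing through by 10.5: denominator becomes s² + 6.952 s + 23.05.
So ω_n = √23.05 = 4.80 rad/s and ζ = 6.952/(2·4.80) = 0.724.
The damped frequency ω_d = ω_n√(1−ζ²) = 3.31 rad/s. t_p = π/ω_d = 0.949 s.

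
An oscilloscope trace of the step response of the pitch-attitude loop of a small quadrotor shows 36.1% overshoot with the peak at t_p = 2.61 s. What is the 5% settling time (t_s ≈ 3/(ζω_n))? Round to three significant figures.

ζ from %OS: ζ = |ln 0.361|/√(π²+ln²0.361) = 0.308.
From t_p = π/ω_d, ω_d = π/2.61 = 1.20 rad/s, so ω_n = ω_d/√(1−ζ²) = 1.27 rad/s.
t_s ≈ 3/(ζω_n) = 3/(0.308·1.27) = 7.68 s.

t_s ≈ 7.68 s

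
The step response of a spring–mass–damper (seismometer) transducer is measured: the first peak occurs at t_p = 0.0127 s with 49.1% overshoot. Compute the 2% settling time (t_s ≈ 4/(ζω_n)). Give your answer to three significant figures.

The overshoot fixes ζ = −ln(OS)/√(π²+ln²(OS)) = 0.221.
From t_p = π/ω_d, ω_d = π/0.0127 = 247 rad/s, so ω_n = ω_d/√(1−ζ²) = 254 rad/s.
t_s ≈ 4/(ζω_n) = 4/(0.221·254) = 0.0714 s.

t_s ≈ 0.0714 s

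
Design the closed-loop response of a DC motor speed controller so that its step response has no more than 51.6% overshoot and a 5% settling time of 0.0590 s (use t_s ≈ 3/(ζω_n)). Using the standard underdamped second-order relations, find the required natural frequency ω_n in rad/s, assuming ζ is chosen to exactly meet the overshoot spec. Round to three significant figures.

ω_n ≈ 247 rad/s

ζ = −ln(OS)/√(π² + (ln OS)²). With OS = 0.516, ln OS = −0.6616 and ζ = 0.6616/3.211 = 0.206.
Then ω_n = 3/(ζ t_s) = 3/(0.206 × 0.0590) = 247 rad/s.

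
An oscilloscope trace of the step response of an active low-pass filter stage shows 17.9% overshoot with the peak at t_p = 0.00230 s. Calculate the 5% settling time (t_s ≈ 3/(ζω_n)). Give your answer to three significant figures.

t_s ≈ 0.00401 s

The overshoot fixes ζ = −ln(OS)/√(π²+ln²(OS)) = 0.480.
From t_p = π/ω_d, ω_d = π/0.00230 = 1370 rad/s, so ω_n = ω_d/√(1−ζ²) = 1560 rad/s.
t_s ≈ 3/(ζω_n) = 3/(0.480·1560) = 0.00401 s.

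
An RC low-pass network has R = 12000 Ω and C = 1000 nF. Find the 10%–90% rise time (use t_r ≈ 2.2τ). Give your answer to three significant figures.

t_r ≈ 0.0264 s

τ = RC = 12000 × 1000 nF = 0.0120 s.
t_r ≈ 2.2τ = 0.0264 s.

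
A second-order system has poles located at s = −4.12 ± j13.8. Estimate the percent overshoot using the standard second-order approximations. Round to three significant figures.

|pole| = ω_n = √(4.12² + 13.8²) = 14.4 rad/s; ζ = cos θ = σ/ω_n = 0.286.
%OS = 100·exp(−πζ/√(1−ζ²)) = 39.1%.

%OS ≈ 39.1%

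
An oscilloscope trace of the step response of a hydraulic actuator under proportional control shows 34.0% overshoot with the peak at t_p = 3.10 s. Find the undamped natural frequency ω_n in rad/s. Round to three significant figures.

ω_n ≈ 1.07 rad/s

ζ from %OS: ζ = |ln 0.340|/√(π²+ln²0.340) = 0.325.
t_p = π/ω_d ⇒ ω_d = 1.01 rad/s; then ω_n = ω_d/√(1−ζ²) = 1.07 rad/s.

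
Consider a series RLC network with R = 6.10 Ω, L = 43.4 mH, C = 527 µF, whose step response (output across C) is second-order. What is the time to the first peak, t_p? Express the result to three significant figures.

t_p ≈ 0.0160 s

For a series RLC circuit (capacitor voltage as output), ω_n = 1/√(LC) = 1/√(43.4 mH · 527 µF) = 209 rad/s.
ζ = (R/2)·√(C/L) = (6.10/2)·√(527 µF/43.4 mH) = 0.336.
The damped frequency ω_d = ω_n√(1−ζ²) = 197 rad/s. t_p = π/ω_d = 0.0160 s.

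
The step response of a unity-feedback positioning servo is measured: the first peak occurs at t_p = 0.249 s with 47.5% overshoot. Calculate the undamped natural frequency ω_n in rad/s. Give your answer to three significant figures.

The overshoot fixes ζ = −ln(OS)/√(π²+ln²(OS)) = 0.231.
t_p = π/ω_d ⇒ ω_d = 12.6 rad/s; then ω_n = ω_d/√(1−ζ²) = 13.0 rad/s.

ω_n ≈ 13.0 rad/s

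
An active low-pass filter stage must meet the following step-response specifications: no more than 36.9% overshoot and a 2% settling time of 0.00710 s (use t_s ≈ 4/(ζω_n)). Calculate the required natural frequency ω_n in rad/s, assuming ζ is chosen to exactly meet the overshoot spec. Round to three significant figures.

ω_n ≈ 1860 rad/s

Inverting the overshoot relation: ζ = |ln 0.369|/√(π² + ln²0.369) = 0.302.
Then ω_n = 4/(ζ t_s) = 4/(0.302 × 0.00710) = 1860 rad/s.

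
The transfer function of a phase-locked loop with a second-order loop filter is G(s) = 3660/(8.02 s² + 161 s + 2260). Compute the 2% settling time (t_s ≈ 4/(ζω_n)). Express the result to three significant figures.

t_s ≈ 0.399 s

Dividing through by 8.02: denominator becomes s² + 20.07 s + 281.8.
So ω_n = √281.8 = 16.8 rad/s and ζ = 20.07/(2·16.8) = 0.598.
t_s ≈ 4/(ζω_n) = 0.399 s.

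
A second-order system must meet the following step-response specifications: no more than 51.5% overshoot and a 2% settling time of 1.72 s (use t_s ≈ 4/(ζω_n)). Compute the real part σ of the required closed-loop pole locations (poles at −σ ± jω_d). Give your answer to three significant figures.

The settling-time spec alone fixes σ = ζω_n = 4/t_s = 4/1.72 = 2.33.
(Overshoot then fixes ζ = 0.207 and hence ω_d = σ·√(1−ζ²)/ζ = 11.0 rad/s.)

σ ≈ 2.33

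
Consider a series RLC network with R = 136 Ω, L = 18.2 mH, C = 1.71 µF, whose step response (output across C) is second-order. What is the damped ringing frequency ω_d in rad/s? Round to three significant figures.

For a series RLC circuit (capacitor voltage as output), ω_n = 1/√(LC) = 1/√(18.2 mH · 1.71 µF) = 5670 rad/s.
ζ = (R/2)·√(C/L) = (136/2)·√(1.71 µF/18.2 mH) = 0.659.
ω_d = ω_n√(1−ζ²) = 4260 rad/s.

ω_d ≈ 4260 rad/s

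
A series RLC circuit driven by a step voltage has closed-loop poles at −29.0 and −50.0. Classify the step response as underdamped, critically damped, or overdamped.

overdamped

Since the poles are distinct, negative and real, the response is overdamped.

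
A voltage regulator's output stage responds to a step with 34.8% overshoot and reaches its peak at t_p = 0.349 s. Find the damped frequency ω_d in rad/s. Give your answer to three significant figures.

t_p = π/ω_d, so ω_d = π/0.349 = 9.00 rad/s.

ω_d ≈ 9.00 rad/s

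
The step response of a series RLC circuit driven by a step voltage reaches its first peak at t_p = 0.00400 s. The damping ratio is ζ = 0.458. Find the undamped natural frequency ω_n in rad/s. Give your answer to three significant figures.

Peak time t_p = π/ω_d, so ω_d = π/t_p = π/0.00400 = 785 rad/s.
ω_n = ω_d/√(1−ζ²) = 785/√0.790 = 884 rad/s.

ω_n ≈ 884 rad/s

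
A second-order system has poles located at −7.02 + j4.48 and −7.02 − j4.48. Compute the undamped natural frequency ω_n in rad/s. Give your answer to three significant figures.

The poles are at −σ ± jω_d with σ = 7.02 and ω_d = 4.48, so ω_n = √(σ²+ω_d²) = 8.33 rad/s and ζ = σ/ω_n = 0.843.

ω_n ≈ 8.33 rad/s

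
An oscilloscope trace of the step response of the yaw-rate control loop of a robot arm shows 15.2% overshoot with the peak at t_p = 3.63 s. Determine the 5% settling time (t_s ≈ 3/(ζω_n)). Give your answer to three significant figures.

t_s ≈ 5.78 s

From the overshoot, ζ = −ln(OS)/√(π²+ln²(OS)) = 0.514.
From t_p = π/ω_d, ω_d = π/3.63 = 0.865 rad/s, so ω_n = ω_d/√(1−ζ²) = 1.01 rad/s.
t_s ≈ 3/(ζω_n) = 3/(0.514·1.01) = 5.78 s.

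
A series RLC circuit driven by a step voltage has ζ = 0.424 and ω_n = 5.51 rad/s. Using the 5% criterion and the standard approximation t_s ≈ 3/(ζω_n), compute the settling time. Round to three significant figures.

t_s ≈ 1.28 s

t_s ≈ 3/(ζω_n) = 3/(0.424 × 5.51) = 1.28 s.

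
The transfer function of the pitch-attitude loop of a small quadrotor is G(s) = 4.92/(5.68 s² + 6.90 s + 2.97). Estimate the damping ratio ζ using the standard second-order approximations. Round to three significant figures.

ζ ≈ 0.840

Dividing through by 5.68: denominator becomes s² + 1.215 s + 0.5229.
So ω_n = √0.5229 = 0.723 rad/s and ζ = 1.215/(2·0.723) = 0.840.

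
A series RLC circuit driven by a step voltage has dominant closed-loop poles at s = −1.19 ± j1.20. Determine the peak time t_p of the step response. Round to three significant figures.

t_p = π/ω_d with ω_d = 1.20 (the imaginary part), so t_p = 2.62 s.

t_p ≈ 2.62 s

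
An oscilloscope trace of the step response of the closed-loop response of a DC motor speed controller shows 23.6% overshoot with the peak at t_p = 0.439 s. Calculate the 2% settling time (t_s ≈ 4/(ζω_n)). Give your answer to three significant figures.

t_s ≈ 1.22 s

ζ from %OS: ζ = |ln 0.236|/√(π²+ln²0.236) = 0.418.
t_p = π/ω_d ⇒ ω_d = 7.16 rad/s; then ω_n = ω_d/√(1−ζ²) = 7.88 rad/s.
t_s ≈ 4/(ζω_n) = 4/(0.418·7.88) = 1.22 s.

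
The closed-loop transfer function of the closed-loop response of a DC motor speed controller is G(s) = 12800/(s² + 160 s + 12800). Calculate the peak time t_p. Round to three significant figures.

Matching coefficients with s² + 2ζω_n s + ω_n² gives ω_n² = 12800 ⇒ ω_n = 113 rad/s, and ζ = 160/(2ω_n) = 0.707.
ω_d = 113·√(1 − 0.707²) = 80.0 rad/s. Then t_p = π/ω_d = 0.0393 s.

t_p ≈ 0.0393 s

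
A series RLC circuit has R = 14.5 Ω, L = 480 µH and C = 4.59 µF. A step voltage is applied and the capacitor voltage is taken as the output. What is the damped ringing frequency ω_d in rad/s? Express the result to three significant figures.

For a series RLC circuit (capacitor voltage as output), ω_n = 1/√(LC) = 1/√(480 µH · 4.59 µF) = 21300 rad/s.
ζ = (R/2)·√(C/L) = (14.5/2)·√(4.59 µF/480 µH) = 0.709.
ω_d = 21300·√(1 − 0.709²) = 15000 rad/s.

ω_d ≈ 15000 rad/s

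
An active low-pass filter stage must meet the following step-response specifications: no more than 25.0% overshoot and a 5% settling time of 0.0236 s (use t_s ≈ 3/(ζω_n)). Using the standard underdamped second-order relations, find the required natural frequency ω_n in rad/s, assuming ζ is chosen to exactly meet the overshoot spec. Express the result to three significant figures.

ω_n ≈ 315 rad/s

ζ = −ln(OS)/√(π² + (ln OS)²). With OS = 0.250, ln OS = −1.386 and ζ = 1.386/3.434 = 0.404.
Then ω_n = 3/(ζ t_s) = 3/(0.404 × 0.0236) = 315 rad/s.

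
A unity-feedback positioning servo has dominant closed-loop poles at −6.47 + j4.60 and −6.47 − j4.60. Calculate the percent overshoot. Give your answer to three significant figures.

%OS ≈ 1.20%

|pole| = ω_n = √(6.47² + 4.60²) = 7.94 rad/s; ζ = cos θ = σ/ω_n = 0.815.
%OS = 100·exp(−πζ/√(1−ζ²)) = 1.20%.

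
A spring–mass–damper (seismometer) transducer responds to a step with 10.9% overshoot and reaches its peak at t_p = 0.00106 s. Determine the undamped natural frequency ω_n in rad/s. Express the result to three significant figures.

The overshoot fixes ζ = −ln(OS)/√(π²+ln²(OS)) = 0.576.
From t_p = π/ω_d, ω_d = π/0.00106 = 2960 rad/s, so ω_n = ω_d/√(1−ζ²) = 3630 rad/s.

ω_n ≈ 3630 rad/s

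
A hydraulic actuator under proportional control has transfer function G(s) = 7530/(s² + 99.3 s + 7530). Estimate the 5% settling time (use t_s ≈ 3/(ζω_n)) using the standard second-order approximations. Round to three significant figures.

t_s ≈ 0.0604 s

Matching coefficients with s² + 2ζω_n s + ω_n² gives ω_n² = 7530 ⇒ ω_n = 86.8 rad/s, and ζ = 99.3/(2ω_n) = 0.572.
t_s ≈ 3/(ζω_n) = 3/(0.572·86.8) = 0.0604 s.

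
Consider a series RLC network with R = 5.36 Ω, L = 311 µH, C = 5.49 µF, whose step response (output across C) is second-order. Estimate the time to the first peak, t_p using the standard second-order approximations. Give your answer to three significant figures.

For a series RLC circuit (capacitor voltage as output), ω_n = 1/√(LC) = 1/√(311 µH · 5.49 µF) = 24200 rad/s.
ζ = (R/2)·√(C/L) = (5.36/2)·√(5.49 µF/311 µH) = 0.356.
The damped frequency ω_d = ω_n√(1−ζ²) = 22600 rad/s. t_p = π/ω_d = 0.000139 s.

t_p ≈ 0.000139 s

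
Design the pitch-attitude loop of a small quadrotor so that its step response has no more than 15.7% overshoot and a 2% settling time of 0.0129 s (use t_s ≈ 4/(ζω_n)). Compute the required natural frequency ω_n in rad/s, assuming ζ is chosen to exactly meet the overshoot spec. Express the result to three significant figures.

From %OS = 100·exp(−πζ/√(1−ζ²)), invert to get ζ = −ln(OS)/√(π² + ln²(OS)) with OS = 0.157.
−ln 0.157 = 1.852, so ζ = 1.852/√(π² + 3.428) = 0.508.
Then ω_n = 4/(ζ t_s) = 4/(0.508 × 0.0129) = 611 rad/s.

ω_n ≈ 611 rad/s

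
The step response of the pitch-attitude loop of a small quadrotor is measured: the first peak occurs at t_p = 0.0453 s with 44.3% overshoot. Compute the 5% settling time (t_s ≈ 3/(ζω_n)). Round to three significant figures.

t_s ≈ 0.167 s

ζ from %OS: ζ = |ln 0.443|/√(π²+ln²0.443) = 0.251.
From t_p = π/ω_d, ω_d = π/0.0453 = 69.4 rad/s, so ω_n = ω_d/√(1−ζ²) = 71.6 rad/s.
t_s ≈ 3/(ζω_n) = 3/(0.251·71.6) = 0.167 s.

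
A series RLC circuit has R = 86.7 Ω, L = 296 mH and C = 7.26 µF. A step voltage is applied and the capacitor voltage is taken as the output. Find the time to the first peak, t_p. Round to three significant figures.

For a series RLC circuit (capacitor voltage as output), ω_n = 1/√(LC) = 1/√(296 mH · 7.26 µF) = 682 rad/s.
ζ = (R/2)·√(C/L) = (86.7/2)·√(7.26 µF/296 mH) = 0.215.
ω_d = 682·√(1 − 0.215²) = 666 rad/s. t_p = π/ω_d = 0.00472 s.

t_p ≈ 0.00472 s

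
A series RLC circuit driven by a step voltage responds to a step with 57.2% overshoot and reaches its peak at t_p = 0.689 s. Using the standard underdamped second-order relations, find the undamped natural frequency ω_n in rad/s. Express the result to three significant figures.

The overshoot fixes ζ = −ln(OS)/√(π²+ln²(OS)) = 0.175.
From t_p = π/ω_d, ω_d = π/0.689 = 4.56 rad/s, so ω_n = ω_d/√(1−ζ²) = 4.63 rad/s.

ω_n ≈ 4.63 rad/s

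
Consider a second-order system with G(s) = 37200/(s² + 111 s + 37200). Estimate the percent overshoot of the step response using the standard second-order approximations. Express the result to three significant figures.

%OS ≈ 38.9%

Comparing the denominator to s² + 2ζω_n s + ω_n²: ω_n = √37200 = 193 rad/s, and 2ζω_n = 111 so ζ = 111/(2·193) = 0.288.
%OS = 100 e^{−πζ/√(1−ζ²)} with ζ = 0.288 gives 38.9%.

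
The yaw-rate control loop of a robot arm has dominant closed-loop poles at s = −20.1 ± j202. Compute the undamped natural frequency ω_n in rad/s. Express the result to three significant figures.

With σ = 20.1, ω_d = 202: ω_n = √(σ²+ω_d²) = 203 rad/s, ζ = σ/ω_n = 0.0990.

ω_n ≈ 203 rad/s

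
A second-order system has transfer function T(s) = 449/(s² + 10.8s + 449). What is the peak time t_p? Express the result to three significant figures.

Matching coefficients with s² + 2ζω_n s + ω_n² gives ω_n² = 449 ⇒ ω_n = 21.2 rad/s, and ζ = 10.8/(2ω_n) = 0.255.
ω_d = ω_n√(1−ζ²) = 20.5 rad/s. Then t_p = π/ω_d = 0.153 s.

t_p ≈ 0.153 s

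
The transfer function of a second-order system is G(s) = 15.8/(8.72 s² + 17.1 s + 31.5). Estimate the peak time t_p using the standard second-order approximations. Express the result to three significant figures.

Dividing through by 8.72: denominator becomes s² + 1.961 s + 3.612.
So ω_n = √3.612 = 1.90 rad/s and ζ = 1.961/(2·1.90) = 0.516.
ω_d = ω_n√(1−ζ²) = 1.63 rad/s. t_p = π/ω_d = 1.93 s.

t_p ≈ 1.93 s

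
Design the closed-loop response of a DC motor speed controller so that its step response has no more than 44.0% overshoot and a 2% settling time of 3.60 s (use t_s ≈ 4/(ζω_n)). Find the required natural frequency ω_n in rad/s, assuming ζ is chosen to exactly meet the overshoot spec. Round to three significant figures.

ω_n ≈ 4.39 rad/s

ζ = −ln(OS)/√(π² + (ln OS)²). With OS = 0.440, ln OS = −0.8210 and ζ = 0.8210/3.247 = 0.253.
Then ω_n = 4/(ζ t_s) = 4/(0.253 × 3.60) = 4.39 rad/s.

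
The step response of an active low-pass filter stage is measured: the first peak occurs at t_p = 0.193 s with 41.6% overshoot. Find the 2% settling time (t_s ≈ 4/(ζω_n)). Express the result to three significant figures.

t_s ≈ 0.880 s

From the overshoot, ζ = −ln(OS)/√(π²+ln²(OS)) = 0.269.
From t_p = π/ω_d, ω_d = π/0.193 = 16.3 rad/s, so ω_n = ω_d/√(1−ζ²) = 16.9 rad/s.
t_s ≈ 4/(ζω_n) = 4/(0.269·16.9) = 0.880 s.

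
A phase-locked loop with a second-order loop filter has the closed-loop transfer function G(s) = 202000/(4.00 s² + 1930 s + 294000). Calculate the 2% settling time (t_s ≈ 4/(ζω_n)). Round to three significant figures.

Dividing through by 4.00: denominator becomes s² + 482.5 s + 73500.
So ω_n = √73500 = 271 rad/s and ζ = 482.5/(2·271) = 0.890.
t_s ≈ 4/(ζω_n) = 0.0166 s.

t_s ≈ 0.0166 s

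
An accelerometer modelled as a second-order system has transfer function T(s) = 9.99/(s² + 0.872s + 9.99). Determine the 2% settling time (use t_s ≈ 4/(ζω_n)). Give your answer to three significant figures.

t_s ≈ 9.17 s

ω_n = √9.99 = 3.16 rad/s; ζ = 0.872/(2·3.16) = 0.138.
t_s ≈ 4/(ζω_n) = 4/(0.138·3.16) = 9.17 s.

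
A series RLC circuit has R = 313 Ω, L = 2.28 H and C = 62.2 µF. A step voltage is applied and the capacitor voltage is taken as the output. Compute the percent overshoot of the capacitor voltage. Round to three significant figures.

For a series RLC circuit (capacitor voltage as output), ω_n = 1/√(LC) = 1/√(2.28 H · 62.2 µF) = 84.0 rad/s.
ζ = (R/2)·√(C/L) = (313/2)·√(62.2 µF/2.28 H) = 0.817.
Overshoot: exp(−π·0.817/√(1−0.817²)) = 0.0116, i.e. 1.16%.

%OS ≈ 1.16%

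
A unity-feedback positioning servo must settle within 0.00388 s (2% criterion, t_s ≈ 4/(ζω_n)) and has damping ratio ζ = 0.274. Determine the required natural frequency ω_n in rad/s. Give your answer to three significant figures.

Rearranging t_s ≈ 4/(ζω_n) gives ω_n = 4/(ζ·t_s) = 4/(0.274 × 0.00388) = 3760 rad/s.

ω_n ≈ 3760 rad/s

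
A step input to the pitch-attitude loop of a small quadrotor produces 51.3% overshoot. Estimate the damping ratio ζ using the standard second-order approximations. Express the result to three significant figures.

From %OS = 100·exp(−πζ/√(1−ζ²)), invert to get ζ = −ln(OS)/√(π² + ln²(OS)) with OS = 0.513.
−ln 0.513 = 0.6675, so ζ = 0.6675/√(π² + 0.4455) = 0.208.

ζ ≈ 0.208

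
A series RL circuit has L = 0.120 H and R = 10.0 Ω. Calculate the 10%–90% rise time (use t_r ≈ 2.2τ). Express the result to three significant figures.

τ = L/R = 0.120/10.0 = 0.0120 s.
t_r ≈ 2.2τ = 0.0264 s.

t_r ≈ 0.0264 s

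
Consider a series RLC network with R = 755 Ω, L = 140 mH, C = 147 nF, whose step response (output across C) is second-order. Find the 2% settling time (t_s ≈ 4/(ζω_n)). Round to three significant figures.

t_s ≈ 0.00148 s

For a series RLC circuit (capacitor voltage as output), ω_n = 1/√(LC) = 1/√(140 mH · 147 nF) = 6970 rad/s.
ζ = (R/2)·√(C/L) = (755/2)·√(147 nF/140 mH) = 0.387.
t_s ≈ 4/(ζω_n) = 0.00148 s.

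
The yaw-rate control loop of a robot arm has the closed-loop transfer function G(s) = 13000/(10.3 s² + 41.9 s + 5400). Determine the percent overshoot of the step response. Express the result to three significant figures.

Dividing through by 10.3: denominator becomes s² + 4.068 s + 524.3.
So ω_n = √524.3 = 22.9 rad/s and ζ = 4.068/(2·22.9) = 0.0888.
%OS = 100 e^{−πζ/√(1−ζ²)} with ζ = 0.0888 gives 75.6%.

%OS ≈ 75.6%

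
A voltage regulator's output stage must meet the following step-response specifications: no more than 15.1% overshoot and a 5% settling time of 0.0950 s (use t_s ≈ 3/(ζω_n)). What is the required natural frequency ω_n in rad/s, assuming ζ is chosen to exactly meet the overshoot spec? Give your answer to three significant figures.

From %OS = 100·exp(−πζ/√(1−ζ²)), invert to get ζ = −ln(OS)/√(π² + ln²(OS)) with OS = 0.151.
−ln 0.151 = 1.890, so ζ = 1.890/√(π² + 3.574) = 0.516.
Then ω_n = 3/(ζ t_s) = 3/(0.516 × 0.0950) = 61.2 rad/s.

ω_n ≈ 61.2 rad/s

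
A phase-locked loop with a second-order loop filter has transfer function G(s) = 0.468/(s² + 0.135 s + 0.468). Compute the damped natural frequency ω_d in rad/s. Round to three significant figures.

ω_n = √0.468 = 0.684 rad/s; ζ = 0.135/(2·0.684) = 0.0987.
The damped frequency ω_d = ω_n√(1−ζ²) = 0.681 rad/s.

ω_d ≈ 0.681 rad/s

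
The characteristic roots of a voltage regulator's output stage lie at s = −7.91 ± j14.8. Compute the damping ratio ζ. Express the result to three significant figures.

With σ = 7.91, ω_d = 14.8: ω_n = √(σ²+ω_d²) = 16.8 rad/s, ζ = σ/ω_n = 0.471.

ζ ≈ 0.471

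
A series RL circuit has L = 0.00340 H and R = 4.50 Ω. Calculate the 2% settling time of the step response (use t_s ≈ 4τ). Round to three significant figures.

τ = L/R = 0.00340/4.50 = 0.000756 s.
t_s ≈ 4τ = 0.00302 s.

t_s ≈ 0.00302 s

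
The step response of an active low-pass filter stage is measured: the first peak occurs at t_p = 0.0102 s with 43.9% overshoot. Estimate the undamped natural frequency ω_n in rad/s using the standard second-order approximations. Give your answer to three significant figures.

ω_n ≈ 318 rad/s

The overshoot fixes ζ = −ln(OS)/√(π²+ln²(OS)) = 0.253.
t_p = π/ω_d ⇒ ω_d = 308 rad/s; then ω_n = ω_d/√(1−ζ²) = 318 rad/s.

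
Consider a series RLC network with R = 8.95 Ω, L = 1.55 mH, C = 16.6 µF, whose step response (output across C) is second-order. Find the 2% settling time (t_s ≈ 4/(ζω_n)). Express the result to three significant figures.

For a series RLC circuit (capacitor voltage as output), ω_n = 1/√(LC) = 1/√(1.55 mH · 16.6 µF) = 6230 rad/s.
ζ = (R/2)·√(C/L) = (8.95/2)·√(16.6 µF/1.55 mH) = 0.463.
t_s ≈ 4/(ζω_n) = 0.00139 s.

t_s ≈ 0.00139 s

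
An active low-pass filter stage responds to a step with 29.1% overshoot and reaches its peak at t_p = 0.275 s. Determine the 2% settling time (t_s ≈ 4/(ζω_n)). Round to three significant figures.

ζ from %OS: ζ = |ln 0.291|/√(π²+ln²0.291) = 0.366.
From t_p = π/ω_d, ω_d = π/0.275 = 11.4 rad/s, so ω_n = ω_d/√(1−ζ²) = 12.3 rad/s.
t_s ≈ 4/(ζω_n) = 4/(0.366·12.3) = 0.891 s.

t_s ≈ 0.891 s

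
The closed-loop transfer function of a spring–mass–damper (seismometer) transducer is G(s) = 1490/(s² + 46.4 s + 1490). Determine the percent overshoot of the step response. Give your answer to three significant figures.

Comparing the denominator to s² + 2ζω_n s + ω_n²: ω_n = √1490 = 38.6 rad/s, and 2ζω_n = 46.4 so ζ = 46.4/(2·38.6) = 0.601.
Overshoot: exp(−π·0.601/√(1−0.601²)) = 0.0942, i.e. 9.42%.

%OS ≈ 9.42%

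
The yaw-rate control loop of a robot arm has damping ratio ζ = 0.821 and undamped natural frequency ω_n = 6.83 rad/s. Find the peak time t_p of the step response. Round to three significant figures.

t_p ≈ 0.806 s

The damped frequency is ω_d = ω_n√(1−ζ²) = 6.83·√(1−0.674) = 3.90 rad/s.
Peak time t_p = π/ω_d = π/3.90 = 0.806 s.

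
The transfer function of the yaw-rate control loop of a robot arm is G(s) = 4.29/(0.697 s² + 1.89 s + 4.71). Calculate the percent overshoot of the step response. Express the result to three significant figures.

Dividing through by 0.697: denominator becomes s² + 2.712 s + 6.758.
So ω_n = √6.758 = 2.60 rad/s and ζ = 2.712/(2·2.60) = 0.522.
%OS = 100·exp(−πζ/√(1−ζ²)) = 14.7%.

%OS ≈ 14.7%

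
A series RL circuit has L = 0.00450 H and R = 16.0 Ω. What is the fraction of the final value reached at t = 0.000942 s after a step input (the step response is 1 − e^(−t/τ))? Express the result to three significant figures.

y/y_∞ ≈ 0.965

τ = L/R = 0.00450/16.0 = 0.000281 s.
y(t)/y_∞ = 1 − e^(−t/τ) = 1 − e^(−0.000942/0.000281) = 1 − e^(−3.35) = 0.965.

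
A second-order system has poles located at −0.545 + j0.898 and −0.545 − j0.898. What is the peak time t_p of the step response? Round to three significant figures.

t_p = π/ω_d with ω_d = 0.898 (the imaginary part), so t_p = 3.50 s.

t_p ≈ 3.50 s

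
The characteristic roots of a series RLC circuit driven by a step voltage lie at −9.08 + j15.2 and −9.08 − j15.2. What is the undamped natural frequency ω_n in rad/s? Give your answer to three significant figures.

ω_n ≈ 17.7 rad/s

With σ = 9.08, ω_d = 15.2: ω_n = √(σ²+ω_d²) = 17.7 rad/s, ζ = σ/ω_n = 0.513.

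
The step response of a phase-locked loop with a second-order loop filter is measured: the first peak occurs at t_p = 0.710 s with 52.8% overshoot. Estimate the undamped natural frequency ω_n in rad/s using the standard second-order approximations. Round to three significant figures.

The overshoot fixes ζ = −ln(OS)/√(π²+ln²(OS)) = 0.199.
From t_p = π/ω_d, ω_d = π/0.710 = 4.42 rad/s, so ω_n = ω_d/√(1−ζ²) = 4.52 rad/s.

ω_n ≈ 4.52 rad/s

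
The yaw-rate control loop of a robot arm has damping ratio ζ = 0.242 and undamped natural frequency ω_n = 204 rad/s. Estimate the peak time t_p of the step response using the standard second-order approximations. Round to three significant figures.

The damped frequency is ω_d = ω_n√(1−ζ²) = 204·√(1−0.0586) = 198 rad/s.
Peak time t_p = π/ω_d = π/198 = 0.0159 s.

t_p ≈ 0.0159 s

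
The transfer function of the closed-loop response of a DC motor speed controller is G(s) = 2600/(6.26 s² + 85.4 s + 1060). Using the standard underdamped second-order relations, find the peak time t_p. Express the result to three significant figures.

t_p ≈ 0.283 s

Dividing through by 6.26: denominator becomes s² + 13.64 s + 169.3.
So ω_n = √169.3 = 13.0 rad/s and ζ = 13.64/(2·13.0) = 0.524.
The damped frequency ω_d = ω_n√(1−ζ²) = 11.1 rad/s. t_p = π/ω_d = 0.283 s.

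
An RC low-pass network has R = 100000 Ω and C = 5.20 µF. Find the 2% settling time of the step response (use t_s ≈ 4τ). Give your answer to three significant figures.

τ = RC = 100000 × 5.20 µF = 0.520 s.
t_s ≈ 4τ = 2.08 s.

t_s ≈ 2.08 s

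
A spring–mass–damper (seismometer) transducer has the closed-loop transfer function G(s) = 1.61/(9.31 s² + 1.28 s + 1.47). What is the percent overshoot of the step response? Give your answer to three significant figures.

%OS ≈ 57.6%

Dividing through by 9.31: denominator becomes s² + 0.1375 s + 0.1579.
So ω_n = √0.1579 = 0.397 rad/s and ζ = 0.1375/(2·0.397) = 0.173.
%OS = 100·exp(−πζ/√(1−ζ²)) = 57.6%.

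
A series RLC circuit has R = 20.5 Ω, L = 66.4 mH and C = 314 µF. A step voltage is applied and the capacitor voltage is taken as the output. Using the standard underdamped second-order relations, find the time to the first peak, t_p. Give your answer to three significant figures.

For a series RLC circuit (capacitor voltage as output), ω_n = 1/√(LC) = 1/√(66.4 mH · 314 µF) = 219 rad/s.
ζ = (R/2)·√(C/L) = (20.5/2)·√(314 µF/66.4 mH) = 0.705.
ω_d = ω_n√(1−ζ²) = 155 rad/s. t_p = π/ω_d = 0.0202 s.

t_p ≈ 0.0202 s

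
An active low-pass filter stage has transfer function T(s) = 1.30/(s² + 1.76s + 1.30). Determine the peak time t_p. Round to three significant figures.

t_p ≈ 4.33 s

ω_n = √1.30 = 1.14 rad/s; ζ = 1.76/(2·1.14) = 0.772.
The damped frequency ω_d = ω_n√(1−ζ²) = 0.725 rad/s. Then t_p = π/ω_d = 4.33 s.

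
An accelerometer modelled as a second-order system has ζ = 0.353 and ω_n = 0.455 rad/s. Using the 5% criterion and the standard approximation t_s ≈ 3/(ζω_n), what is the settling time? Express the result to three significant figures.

t_s ≈ 3/(ζω_n) = 3/(0.353 × 0.455) = 18.7 s.

t_s ≈ 18.7 s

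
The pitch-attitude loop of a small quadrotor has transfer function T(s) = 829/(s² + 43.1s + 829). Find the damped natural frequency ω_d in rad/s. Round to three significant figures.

ω_n = √829 = 28.8 rad/s; ζ = 43.1/(2·28.8) = 0.748.
ω_d = 28.8·√(1 − 0.748²) = 19.1 rad/s.

ω_d ≈ 19.1 rad/s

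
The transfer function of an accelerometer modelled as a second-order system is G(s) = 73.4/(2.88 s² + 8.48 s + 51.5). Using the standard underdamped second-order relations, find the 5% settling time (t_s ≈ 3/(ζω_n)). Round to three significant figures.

Dividing through by 2.88: denominator becomes s² + 2.944 s + 17.88.
So ω_n = √17.88 = 4.23 rad/s and ζ = 2.944/(2·4.23) = 0.348.
t_s ≈ 3/(ζω_n) = 2.04 s.

t_s ≈ 2.04 s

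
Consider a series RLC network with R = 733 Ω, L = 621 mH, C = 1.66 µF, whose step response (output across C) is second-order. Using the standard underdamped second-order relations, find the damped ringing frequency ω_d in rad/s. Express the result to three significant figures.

For a series RLC circuit (capacitor voltage as output), ω_n = 1/√(LC) = 1/√(621 mH · 1.66 µF) = 985 rad/s.
ζ = (R/2)·√(C/L) = (733/2)·√(1.66 µF/621 mH) = 0.599.
ω_d = ω_n√(1−ζ²) = 789 rad/s.

ω_d ≈ 789 rad/s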